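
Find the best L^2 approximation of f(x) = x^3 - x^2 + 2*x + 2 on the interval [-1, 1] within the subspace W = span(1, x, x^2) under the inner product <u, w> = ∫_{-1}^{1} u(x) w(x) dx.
g(x) = -x^2 + 13*x/5 + 2

The best approximation g ∈ W is the orthogonal projection of f onto W. Writing g = a_0 + a_1 x + a_2 x^2, the coefficients solve the normal equations G · a = b where
  G_{ij} = <φ_i, φ_j> and b_i = <f, φ_i>, with φ_0 = 1, φ_1 = x, φ_2 = x^2.
G =
  [2, 0, 2/3]
  [0, 2/3, 0]
  [2/3, 0, 2/5],
b = (10/3, 26/15, 14/15).
Solving gives a_0 = 2, a_1 = 13/5, a_2 = -1, so
  g(x) = -x^2 + 13*x/5 + 2.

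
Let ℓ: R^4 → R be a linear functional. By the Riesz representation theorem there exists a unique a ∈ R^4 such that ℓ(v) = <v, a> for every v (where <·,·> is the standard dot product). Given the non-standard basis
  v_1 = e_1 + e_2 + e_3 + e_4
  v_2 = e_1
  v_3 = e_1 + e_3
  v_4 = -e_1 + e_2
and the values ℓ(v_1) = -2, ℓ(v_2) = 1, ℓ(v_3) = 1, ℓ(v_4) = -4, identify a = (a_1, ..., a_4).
a = (1, -3, 0, 0)

Write a = (a_1, ..., a_4) in the standard basis. For each basis vector v_i, ℓ(v_i) = <v_i, a> is a linear equation in the a_j's. Collect the n equations into a matrix system V a = ℓ, where row i of V is v_i (expressed in the standard basis). Since V is invertible (lower-triangular with 1s on the diagonal, up to permutation), solve by back-substitution:
  V =
[[1, 1, 1, 1],
 [1, 0, 0, 0],
 [1, 0, 1, 0],
 [-1, 1, 0, 0]]
  V a = (-2, 1, 1, -4)
Solving gives a = (1, -3, 0, 0).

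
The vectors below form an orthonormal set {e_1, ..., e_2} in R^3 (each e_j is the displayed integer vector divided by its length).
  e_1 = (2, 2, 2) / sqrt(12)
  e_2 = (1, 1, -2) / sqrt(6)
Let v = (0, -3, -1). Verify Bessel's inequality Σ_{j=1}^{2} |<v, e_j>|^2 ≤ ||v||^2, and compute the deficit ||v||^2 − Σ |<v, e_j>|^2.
Σ |<v, e_j>|^2 = 11/2; ||v||^2 = 10; deficit = 9/2

Write each e_j = u_j / sqrt(<u_j, u_j>) where u_j is the displayed integer vector. Then <v, e_j> = <v, u_j> / sqrt(<u_j, u_j>), so |<v, e_j>|^2 = <v, u_j>^2 / <u_j, u_j>.
Coefficients: <v, e_1> = -8/sqrt(12), <v, e_2> = -1/sqrt(6).
Square and sum: Σ |<v, e_j>|^2 = 11/2.
Compute ||v||^2 = v·v = 10.
Deficit = 10 − 11/2 = 9/2 ≥ 0, confirming Bessel's inequality. (The deficit equals ||v − Σ <v,e_j> e_j||^2, the squared distance from v to span{e_j}.)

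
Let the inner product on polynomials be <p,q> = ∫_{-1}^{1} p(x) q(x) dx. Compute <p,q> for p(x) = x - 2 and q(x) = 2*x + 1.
<p,q> = -8/3

Expand the product: p(x)·q(x) = 2*x^2 - 3*x - 2.
∫_{-1}^{1} of each monomial x^k gives [2/(k+1) if k even, 0 if k odd]. Integrating term-by-term (or equivalently evaluating the antiderivative F(x) = 2*x^3/3 - 3*x^2/2 - 2*x at the endpoints):
  F(1) − F(−1) = -17/6 − (-1/6) = -8/3.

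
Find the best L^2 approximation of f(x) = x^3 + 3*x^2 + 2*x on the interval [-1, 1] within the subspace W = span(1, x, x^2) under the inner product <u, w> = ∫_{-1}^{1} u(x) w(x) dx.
g(x) = 3*x^2 + 13*x/5

The best approximation g ∈ W is the orthogonal projection of f onto W. Writing g = a_0 + a_1 x + a_2 x^2, the coefficients solve the normal equations G · a = b where
  G_{ij} = <φ_i, φ_j> and b_i = <f, φ_i>, with φ_0 = 1, φ_1 = x, φ_2 = x^2.
G =
  [2, 0, 2/3]
  [0, 2/3, 0]
  [2/3, 0, 2/5],
b = (2, 26/15, 6/5).
Solving gives a_0 = 0, a_1 = 13/5, a_2 = 3, so
  g(x) = 3*x^2 + 13*x/5.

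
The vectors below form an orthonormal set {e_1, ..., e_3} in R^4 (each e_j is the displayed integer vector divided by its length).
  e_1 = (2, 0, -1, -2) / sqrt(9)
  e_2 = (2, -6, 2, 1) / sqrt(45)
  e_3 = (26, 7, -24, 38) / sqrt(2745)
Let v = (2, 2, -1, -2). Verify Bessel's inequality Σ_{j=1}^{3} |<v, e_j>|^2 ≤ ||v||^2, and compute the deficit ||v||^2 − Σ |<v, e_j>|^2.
Σ |<v, e_j>|^2 = 6737/549; ||v||^2 = 13; deficit = 400/549

Write each e_j = u_j / sqrt(<u_j, u_j>) where u_j is the displayed integer vector. Then <v, e_j> = <v, u_j> / sqrt(<u_j, u_j>), so |<v, e_j>|^2 = <v, u_j>^2 / <u_j, u_j>.
Coefficients: <v, e_1> = 9/sqrt(9), <v, e_2> = -12/sqrt(45), <v, e_3> = 14/sqrt(2745).
Square and sum: Σ |<v, e_j>|^2 = 6737/549.
Compute ||v||^2 = v·v = 13.
Deficit = 13 − 6737/549 = 400/549 ≥ 0, confirming Bessel's inequality. (The deficit equals ||v − Σ <v,e_j> e_j||^2, the squared distance from v to span{e_j}.)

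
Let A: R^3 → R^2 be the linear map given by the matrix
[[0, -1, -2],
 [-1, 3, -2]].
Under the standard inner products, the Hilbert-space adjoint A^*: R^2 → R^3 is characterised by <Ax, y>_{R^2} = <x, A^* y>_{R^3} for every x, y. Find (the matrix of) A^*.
A^* = A^T =
[[0, -1],
 [-1, 3],
 [-2, -2]]

For real matrices with standard dot products, the defining identity <Ax, y> = <x, A^* y> gives (Ax)^T y = x^T (A^*) y, i.e. x^T A^T y = x^T (A^*) y. Since this holds for all x, y, we must have A^* = A^T. Therefore
A^* =
[[0, -1],
 [-1, 3],
 [-2, -2]].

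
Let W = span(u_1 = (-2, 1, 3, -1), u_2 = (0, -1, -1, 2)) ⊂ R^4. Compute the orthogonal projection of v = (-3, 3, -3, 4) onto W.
proj_W(v) = (-8/9, -4/3, -4/9, 28/9)

Set up U = [u_1 | ... | u_2] ∈ R^(4×2). The projector onto W = col(U) is P = U (U^T U)^(-1) U^T.
Compute U^T U =
  [15, -6]
  [-6, 6],
and U^T v = (-4, 8).
Solve U^T U · c = U^T v for the coefficients: c = (4/9, 16/9). The projection is proj_W(v) = U c.
Check: (v - proj_W(v)) · u_1 = 0  (should be 0).
Check: (v - proj_W(v)) · u_2 = 0  (should be 0).
Result: proj_W(v) = (-8/9, -4/3, -4/9, 28/9).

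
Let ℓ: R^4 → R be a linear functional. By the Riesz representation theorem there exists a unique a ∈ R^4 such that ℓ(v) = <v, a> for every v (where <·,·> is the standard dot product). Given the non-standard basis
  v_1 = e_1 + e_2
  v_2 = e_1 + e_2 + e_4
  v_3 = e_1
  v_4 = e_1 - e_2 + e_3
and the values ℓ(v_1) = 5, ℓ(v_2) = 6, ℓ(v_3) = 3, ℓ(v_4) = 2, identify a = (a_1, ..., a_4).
a = (3, 2, 1, 1)

Write a = (a_1, ..., a_4) in the standard basis. For each basis vector v_i, ℓ(v_i) = <v_i, a> is a linear equation in the a_j's. Collect the n equations into a matrix system V a = ℓ, where row i of V is v_i (expressed in the standard basis). Since V is invertible (lower-triangular with 1s on the diagonal, up to permutation), solve by back-substitution:
  V =
[[1, 1, 0, 0],
 [1, 1, 0, 1],
 [1, 0, 0, 0],
 [1, -1, 1, 0]]
  V a = (5, 6, 3, 2)
Solving gives a = (3, 2, 1, 1).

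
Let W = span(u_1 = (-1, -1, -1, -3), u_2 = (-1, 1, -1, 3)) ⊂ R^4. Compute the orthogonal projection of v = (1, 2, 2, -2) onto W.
proj_W(v) = (3/2, -2/5, 3/2, -6/5)

Set up U = [u_1 | ... | u_2] ∈ R^(4×2). The projector onto W = col(U) is P = U (U^T U)^(-1) U^T.
Compute U^T U =
  [12, -8]
  [-8, 12],
and U^T v = (1, -7).
Solve U^T U · c = U^T v for the coefficients: c = (-11/20, -19/20). The projection is proj_W(v) = U c.
Check: (v - proj_W(v)) · u_1 = 0  (should be 0).
Check: (v - proj_W(v)) · u_2 = 0  (should be 0).
Result: proj_W(v) = (3/2, -2/5, 3/2, -6/5).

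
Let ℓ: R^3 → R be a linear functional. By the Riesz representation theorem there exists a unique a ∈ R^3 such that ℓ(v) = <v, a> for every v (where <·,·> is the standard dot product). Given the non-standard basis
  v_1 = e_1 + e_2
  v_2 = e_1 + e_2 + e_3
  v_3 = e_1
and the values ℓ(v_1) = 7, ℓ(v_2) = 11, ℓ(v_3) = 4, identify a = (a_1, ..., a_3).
a = (4, 3, 4)

Write a = (a_1, ..., a_3) in the standard basis. For each basis vector v_i, ℓ(v_i) = <v_i, a> is a linear equation in the a_j's. Collect the n equations into a matrix system V a = ℓ, where row i of V is v_i (expressed in the standard basis). Since V is invertible (lower-triangular with 1s on the diagonal, up to permutation), solve by back-substitution:
  V =
[[1, 1, 0],
 [1, 1, 1],
 [1, 0, 0]]
  V a = (7, 11, 4)
Solving gives a = (4, 3, 4).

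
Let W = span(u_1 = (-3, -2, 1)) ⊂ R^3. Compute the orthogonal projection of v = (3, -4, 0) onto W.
proj_W(v) = (3/14, 1/7, -1/14)

Set up U = [u_1 | ... | u_1] ∈ R^(3×1). The projector onto W = col(U) is P = U (U^T U)^(-1) U^T.
Compute U^T U =
  [14],
and U^T v = (-1).
Solve U^T U · c = U^T v for the coefficients: c = (-1/14). The projection is proj_W(v) = U c.
Check: (v - proj_W(v)) · u_1 = 0  (should be 0).
Result: proj_W(v) = (3/14, 1/7, -1/14).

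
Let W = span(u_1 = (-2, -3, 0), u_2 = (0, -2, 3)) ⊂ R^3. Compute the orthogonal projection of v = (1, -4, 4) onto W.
proj_W(v) = (-20/133, -430/133, 600/133)

Set up U = [u_1 | ... | u_2] ∈ R^(3×2). The projector onto W = col(U) is P = U (U^T U)^(-1) U^T.
Compute U^T U =
  [13, 6]
  [6, 13],
and U^T v = (10, 20).
Solve U^T U · c = U^T v for the coefficients: c = (10/133, 200/133). The projection is proj_W(v) = U c.
Check: (v - proj_W(v)) · u_1 = 0  (should be 0).
Check: (v - proj_W(v)) · u_2 = 0  (should be 0).
Result: proj_W(v) = (-20/133, -430/133, 600/133).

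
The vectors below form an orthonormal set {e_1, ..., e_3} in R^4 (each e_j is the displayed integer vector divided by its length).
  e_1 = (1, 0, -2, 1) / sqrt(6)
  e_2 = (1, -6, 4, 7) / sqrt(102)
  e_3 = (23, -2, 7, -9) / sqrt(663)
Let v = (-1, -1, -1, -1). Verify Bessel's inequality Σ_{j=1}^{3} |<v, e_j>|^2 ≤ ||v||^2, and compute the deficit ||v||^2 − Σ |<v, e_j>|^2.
Σ |<v, e_j>|^2 = 35/39; ||v||^2 = 4; deficit = 121/39

Write each e_j = u_j / sqrt(<u_j, u_j>) where u_j is the displayed integer vector. Then <v, e_j> = <v, u_j> / sqrt(<u_j, u_j>), so |<v, e_j>|^2 = <v, u_j>^2 / <u_j, u_j>.
Coefficients: <v, e_1> = 0/sqrt(6), <v, e_2> = -6/sqrt(102), <v, e_3> = -19/sqrt(663).
Square and sum: Σ |<v, e_j>|^2 = 35/39.
Compute ||v||^2 = v·v = 4.
Deficit = 4 − 35/39 = 121/39 ≥ 0, confirming Bessel's inequality. (The deficit equals ||v − Σ <v,e_j> e_j||^2, the squared distance from v to span{e_j}.)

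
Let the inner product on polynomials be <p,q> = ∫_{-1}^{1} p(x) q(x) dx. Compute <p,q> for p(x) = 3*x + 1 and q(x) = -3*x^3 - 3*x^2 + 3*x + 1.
<p,q> = 12/5

Expand the product: p(x)·q(x) = -9*x^4 - 12*x^3 + 6*x^2 + 6*x + 1.
∫_{-1}^{1} of each monomial x^k gives [2/(k+1) if k even, 0 if k odd]. Integrating term-by-term (or equivalently evaluating the antiderivative F(x) = -9*x^5/5 - 3*x^4 + 2*x^3 + 3*x^2 + x at the endpoints):
  F(1) − F(−1) = 6/5 − (-6/5) = 12/5.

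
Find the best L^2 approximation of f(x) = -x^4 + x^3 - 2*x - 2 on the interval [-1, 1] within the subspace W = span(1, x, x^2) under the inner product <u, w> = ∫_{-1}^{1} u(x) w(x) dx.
g(x) = -6*x^2/7 - 7*x/5 - 67/35

The best approximation g ∈ W is the orthogonal projection of f onto W. Writing g = a_0 + a_1 x + a_2 x^2, the coefficients solve the normal equations G · a = b where
  G_{ij} = <φ_i, φ_j> and b_i = <f, φ_i>, with φ_0 = 1, φ_1 = x, φ_2 = x^2.
G =
  [2, 0, 2/3]
  [0, 2/3, 0]
  [2/3, 0, 2/5],
b = (-22/5, -14/15, -34/21).
Solving gives a_0 = -67/35, a_1 = -7/5, a_2 = -6/7, so
  g(x) = -6*x^2/7 - 7*x/5 - 67/35.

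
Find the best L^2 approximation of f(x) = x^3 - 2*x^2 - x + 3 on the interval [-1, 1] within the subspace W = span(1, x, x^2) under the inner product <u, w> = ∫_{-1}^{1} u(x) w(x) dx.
g(x) = -2*x^2 - 2*x/5 + 3

The best approximation g ∈ W is the orthogonal projection of f onto W. Writing g = a_0 + a_1 x + a_2 x^2, the coefficients solve the normal equations G · a = b where
  G_{ij} = <φ_i, φ_j> and b_i = <f, φ_i>, with φ_0 = 1, φ_1 = x, φ_2 = x^2.
G =
  [2, 0, 2/3]
  [0, 2/3, 0]
  [2/3, 0, 2/5],
b = (14/3, -4/15, 6/5).
Solving gives a_0 = 3, a_1 = -2/5, a_2 = -2, so
  g(x) = -2*x^2 - 2*x/5 + 3.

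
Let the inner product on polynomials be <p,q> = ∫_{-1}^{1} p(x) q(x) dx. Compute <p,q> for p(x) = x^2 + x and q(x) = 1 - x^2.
<p,q> = 4/15

Expand the product: p(x)·q(x) = -x^4 - x^3 + x^2 + x.
∫_{-1}^{1} of each monomial x^k gives [2/(k+1) if k even, 0 if k odd]. Integrating term-by-term (or equivalently evaluating the antiderivative F(x) = -x^5/5 - x^4/4 + x^3/3 + x^2/2 at the endpoints):
  F(1) − F(−1) = 23/60 − (7/60) = 4/15.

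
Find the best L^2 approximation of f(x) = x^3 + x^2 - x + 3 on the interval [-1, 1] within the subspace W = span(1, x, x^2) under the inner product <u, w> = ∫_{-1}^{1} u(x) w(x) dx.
g(x) = x^2 - 2*x/5 + 3

The best approximation g ∈ W is the orthogonal projection of f onto W. Writing g = a_0 + a_1 x + a_2 x^2, the coefficients solve the normal equations G · a = b where
  G_{ij} = <φ_i, φ_j> and b_i = <f, φ_i>, with φ_0 = 1, φ_1 = x, φ_2 = x^2.
G =
  [2, 0, 2/3]
  [0, 2/3, 0]
  [2/3, 0, 2/5],
b = (20/3, -4/15, 12/5).
Solving gives a_0 = 3, a_1 = -2/5, a_2 = 1, so
  g(x) = x^2 - 2*x/5 + 3.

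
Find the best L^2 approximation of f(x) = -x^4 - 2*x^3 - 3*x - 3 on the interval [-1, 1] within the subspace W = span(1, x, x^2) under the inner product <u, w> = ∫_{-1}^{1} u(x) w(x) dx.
g(x) = -6*x^2/7 - 21*x/5 - 102/35

The best approximation g ∈ W is the orthogonal projection of f onto W. Writing g = a_0 + a_1 x + a_2 x^2, the coefficients solve the normal equations G · a = b where
  G_{ij} = <φ_i, φ_j> and b_i = <f, φ_i>, with φ_0 = 1, φ_1 = x, φ_2 = x^2.
G =
  [2, 0, 2/3]
  [0, 2/3, 0]
  [2/3, 0, 2/5],
b = (-32/5, -14/5, -16/7).
Solving gives a_0 = -102/35, a_1 = -21/5, a_2 = -6/7, so
  g(x) = -6*x^2/7 - 21*x/5 - 102/35.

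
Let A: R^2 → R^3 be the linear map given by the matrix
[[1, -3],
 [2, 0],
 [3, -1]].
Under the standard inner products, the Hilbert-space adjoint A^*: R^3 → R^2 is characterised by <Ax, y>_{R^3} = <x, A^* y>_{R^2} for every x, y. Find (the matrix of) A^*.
A^* = A^T =
[[1, 2, 3],
 [-3, 0, -1]]

For real matrices with standard dot products, the defining identity <Ax, y> = <x, A^* y> gives (Ax)^T y = x^T (A^*) y, i.e. x^T A^T y = x^T (A^*) y. Since this holds for all x, y, we must have A^* = A^T. Therefore
A^* =
[[1, 2, 3],
 [-3, 0, -1]].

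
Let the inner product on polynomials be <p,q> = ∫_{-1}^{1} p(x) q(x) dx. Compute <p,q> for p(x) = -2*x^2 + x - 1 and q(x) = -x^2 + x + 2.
<p,q> = -68/15

Expand the product: p(x)·q(x) = 2*x^4 - 3*x^3 - 2*x^2 + x - 2.
∫_{-1}^{1} of each monomial x^k gives [2/(k+1) if k even, 0 if k odd]. Integrating term-by-term (or equivalently evaluating the antiderivative F(x) = 2*x^5/5 - 3*x^4/4 - 2*x^3/3 + x^2/2 - 2*x at the endpoints):
  F(1) − F(−1) = -151/60 − (121/60) = -68/15.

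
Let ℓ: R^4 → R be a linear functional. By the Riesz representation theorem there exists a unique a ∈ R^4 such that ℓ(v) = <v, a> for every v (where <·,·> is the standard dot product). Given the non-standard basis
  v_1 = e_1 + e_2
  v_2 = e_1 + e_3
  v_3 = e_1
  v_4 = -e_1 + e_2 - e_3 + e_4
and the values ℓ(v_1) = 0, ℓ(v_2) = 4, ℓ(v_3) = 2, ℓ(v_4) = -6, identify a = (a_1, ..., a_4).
a = (2, -2, 2, 0)

Write a = (a_1, ..., a_4) in the standard basis. For each basis vector v_i, ℓ(v_i) = <v_i, a> is a linear equation in the a_j's. Collect the n equations into a matrix system V a = ℓ, where row i of V is v_i (expressed in the standard basis). Since V is invertible (lower-triangular with 1s on the diagonal, up to permutation), solve by back-substitution:
  V =
[[1, 1, 0, 0],
 [1, 0, 1, 0],
 [1, 0, 0, 0],
 [-1, 1, -1, 1]]
  V a = (0, 4, 2, -6)
Solving gives a = (2, -2, 2, 0).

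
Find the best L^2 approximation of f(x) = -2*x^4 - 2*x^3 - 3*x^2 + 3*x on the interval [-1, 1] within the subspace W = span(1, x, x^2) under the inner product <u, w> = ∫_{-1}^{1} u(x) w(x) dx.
g(x) = -33*x^2/7 + 9*x/5 + 6/35

The best approximation g ∈ W is the orthogonal projection of f onto W. Writing g = a_0 + a_1 x + a_2 x^2, the coefficients solve the normal equations G · a = b where
  G_{ij} = <φ_i, φ_j> and b_i = <f, φ_i>, with φ_0 = 1, φ_1 = x, φ_2 = x^2.
G =
  [2, 0, 2/3]
  [0, 2/3, 0]
  [2/3, 0, 2/5],
b = (-14/5, 6/5, -62/35).
Solving gives a_0 = 6/35, a_1 = 9/5, a_2 = -33/7, so
  g(x) = -33*x^2/7 + 9*x/5 + 6/35.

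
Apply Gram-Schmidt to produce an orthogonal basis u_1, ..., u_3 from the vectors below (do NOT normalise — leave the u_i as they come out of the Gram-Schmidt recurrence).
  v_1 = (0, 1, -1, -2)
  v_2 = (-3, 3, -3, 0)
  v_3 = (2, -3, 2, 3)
Orthogonal basis:
  u_1 = (0, 1, -1, -2)
  u_2 = (-3, 2, -2, 2)
  u_3 = (4/7, -3/14, -11/14, 2/7)

Apply the Gram-Schmidt recurrence
  u_1 = v_1
  u_i = v_i − Σ_{j<i} ((v_i · u_j) / (u_j · u_j)) · u_j.

Step by step this gives:
  u_1 = (0, 1, -1, -2)
  u_2 = (-3, 2, -2, 2)
  u_3 = (4/7, -3/14, -11/14, 2/7)

Orthogonality check:
  u_2 · u_1 = 0 (should be 0)
  u_3 · u_1 = 0 (should be 0)
  u_3 · u_2 = 0 (should be 0)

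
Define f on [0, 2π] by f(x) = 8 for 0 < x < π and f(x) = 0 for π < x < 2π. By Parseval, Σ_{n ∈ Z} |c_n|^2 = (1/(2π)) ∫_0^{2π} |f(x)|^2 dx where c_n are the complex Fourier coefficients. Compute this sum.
Σ |c_n|^2 = 32

Parseval equates the L^2 energy of f (normalised by 1/(2π)) with the ℓ^2 sum of its Fourier coefficients: (1/(2π)) ∫_0^{2π} |f|^2 = Σ |c_n|^2.
Compute the left side: (1/(2π)) [∫_0^π 8^2 dx + ∫_π^{2π} 0^2 dx] = (1/(2π)) · (64π + 0π) = (64 + 0)/2 = 32.
So Σ_{n ∈ Z} |c_n|^2 = 32.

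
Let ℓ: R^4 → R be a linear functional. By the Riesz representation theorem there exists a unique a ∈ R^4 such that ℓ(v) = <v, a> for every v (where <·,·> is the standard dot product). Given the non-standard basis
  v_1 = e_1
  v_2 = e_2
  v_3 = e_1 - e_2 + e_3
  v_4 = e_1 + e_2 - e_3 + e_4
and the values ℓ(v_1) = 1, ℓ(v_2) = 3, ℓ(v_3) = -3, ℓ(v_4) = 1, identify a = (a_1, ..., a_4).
a = (1, 3, -1, -4)

Write a = (a_1, ..., a_4) in the standard basis. For each basis vector v_i, ℓ(v_i) = <v_i, a> is a linear equation in the a_j's. Collect the n equations into a matrix system V a = ℓ, where row i of V is v_i (expressed in the standard basis). Since V is invertible (lower-triangular with 1s on the diagonal, up to permutation), solve by back-substitution:
  V =
[[1, 0, 0, 0],
 [0, 1, 0, 0],
 [1, -1, 1, 0],
 [1, 1, -1, 1]]
  V a = (1, 3, -3, 1)
Solving gives a = (1, 3, -1, -4).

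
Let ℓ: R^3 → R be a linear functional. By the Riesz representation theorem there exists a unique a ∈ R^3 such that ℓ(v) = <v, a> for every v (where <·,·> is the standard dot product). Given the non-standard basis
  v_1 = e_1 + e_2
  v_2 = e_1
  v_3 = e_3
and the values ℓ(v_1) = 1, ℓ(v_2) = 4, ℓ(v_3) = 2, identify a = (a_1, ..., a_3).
a = (4, -3, 2)

Write a = (a_1, ..., a_3) in the standard basis. For each basis vector v_i, ℓ(v_i) = <v_i, a> is a linear equation in the a_j's. Collect the n equations into a matrix system V a = ℓ, where row i of V is v_i (expressed in the standard basis). Since V is invertible (lower-triangular with 1s on the diagonal, up to permutation), solve by back-substitution:
  V =
[[1, 1, 0],
 [1, 0, 0],
 [0, 0, 1]]
  V a = (1, 4, 2)
Solving gives a = (4, -3, 2).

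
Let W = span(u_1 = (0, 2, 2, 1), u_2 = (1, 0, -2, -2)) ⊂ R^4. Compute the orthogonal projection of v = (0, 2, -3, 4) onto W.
proj_W(v) = (-2/15, 4/15, 8/15, 2/5)

Set up U = [u_1 | ... | u_2] ∈ R^(4×2). The projector onto W = col(U) is P = U (U^T U)^(-1) U^T.
Compute U^T U =
  [9, -6]
  [-6, 9],
and U^T v = (2, -2).
Solve U^T U · c = U^T v for the coefficients: c = (2/15, -2/15). The projection is proj_W(v) = U c.
Check: (v - proj_W(v)) · u_1 = 0  (should be 0).
Check: (v - proj_W(v)) · u_2 = 0  (should be 0).
Result: proj_W(v) = (-2/15, 4/15, 8/15, 2/5).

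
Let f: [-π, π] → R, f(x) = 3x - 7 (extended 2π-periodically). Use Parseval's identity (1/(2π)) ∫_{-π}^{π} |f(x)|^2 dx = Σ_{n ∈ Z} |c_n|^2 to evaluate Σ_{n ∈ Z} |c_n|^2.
Σ |c_n|^2 = 3π^2 + 49

Expand and integrate term by term over [-π, π]:
  ∫ (3x)^2 dx = 9·(2π^3/3); ∫ 2·3·(-7)·x dx = 0 (odd integrand); ∫ (-7)^2 dx = 49·2π.
So (1/(2π)) ∫_{-π}^{π} (3x - 7)^2 dx = 9π^2/3 + 49 = 3π^2 + 49.
Parseval ⇒ Σ |c_n|^2 = 3π^2 + 49.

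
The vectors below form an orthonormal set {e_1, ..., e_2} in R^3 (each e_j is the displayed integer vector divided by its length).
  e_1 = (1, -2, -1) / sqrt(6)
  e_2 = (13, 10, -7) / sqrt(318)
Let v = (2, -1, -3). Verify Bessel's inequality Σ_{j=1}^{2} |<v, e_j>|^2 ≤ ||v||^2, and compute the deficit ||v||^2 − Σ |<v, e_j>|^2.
Σ |<v, e_j>|^2 = 661/53; ||v||^2 = 14; deficit = 81/53

Write each e_j = u_j / sqrt(<u_j, u_j>) where u_j is the displayed integer vector. Then <v, e_j> = <v, u_j> / sqrt(<u_j, u_j>), so |<v, e_j>|^2 = <v, u_j>^2 / <u_j, u_j>.
Coefficients: <v, e_1> = 7/sqrt(6), <v, e_2> = 37/sqrt(318).
Square and sum: Σ |<v, e_j>|^2 = 661/53.
Compute ||v||^2 = v·v = 14.
Deficit = 14 − 661/53 = 81/53 ≥ 0, confirming Bessel's inequality. (The deficit equals ||v − Σ <v,e_j> e_j||^2, the squared distance from v to span{e_j}.)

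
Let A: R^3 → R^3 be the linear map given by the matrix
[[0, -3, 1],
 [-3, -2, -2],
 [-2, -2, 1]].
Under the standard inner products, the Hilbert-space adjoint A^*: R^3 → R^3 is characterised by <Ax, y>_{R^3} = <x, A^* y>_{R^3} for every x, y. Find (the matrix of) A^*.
A^* = A^T =
[[0, -3, -2],
 [-3, -2, -2],
 [1, -2, 1]]

For real matrices with standard dot products, the defining identity <Ax, y> = <x, A^* y> gives (Ax)^T y = x^T (A^*) y, i.e. x^T A^T y = x^T (A^*) y. Since this holds for all x, y, we must have A^* = A^T. Therefore
A^* =
[[0, -3, -2],
 [-3, -2, -2],
 [1, -2, 1]].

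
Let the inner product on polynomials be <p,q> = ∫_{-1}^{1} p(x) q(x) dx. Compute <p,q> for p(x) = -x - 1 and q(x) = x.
<p,q> = -2/3

Expand the product: p(x)·q(x) = -x^2 - x.
∫_{-1}^{1} of each monomial x^k gives [2/(k+1) if k even, 0 if k odd]. Integrating term-by-term (or equivalently evaluating the antiderivative F(x) = -x^3/3 - x^2/2 at the endpoints):
  F(1) − F(−1) = -5/6 − (-1/6) = -2/3.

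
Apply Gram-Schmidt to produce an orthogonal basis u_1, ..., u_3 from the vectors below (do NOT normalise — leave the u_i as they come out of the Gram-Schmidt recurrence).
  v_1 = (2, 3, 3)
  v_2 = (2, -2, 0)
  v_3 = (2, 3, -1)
Orthogonal basis:
  u_1 = (2, 3, 3)
  u_2 = (24/11, -19/11, 3/11)
  u_3 = (60/43, 60/43, -100/43)

Apply the Gram-Schmidt recurrence
  u_1 = v_1
  u_i = v_i − Σ_{j<i} ((v_i · u_j) / (u_j · u_j)) · u_j.

Step by step this gives:
  u_1 = (2, 3, 3)
  u_2 = (24/11, -19/11, 3/11)
  u_3 = (60/43, 60/43, -100/43)

Orthogonality check:
  u_2 · u_1 = 0 (should be 0)
  u_3 · u_1 = 0 (should be 0)
  u_3 · u_2 = 0 (should be 0)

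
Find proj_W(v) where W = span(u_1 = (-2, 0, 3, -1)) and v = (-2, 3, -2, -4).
proj_W(v) = (-2/7, 0, 3/7, -1/7)

Set up U = [u_1 | ... | u_1] ∈ R^(4×1). The projector onto W = col(U) is P = U (U^T U)^(-1) U^T.
Compute U^T U =
  [14],
and U^T v = (2).
Solve U^T U · c = U^T v for the coefficients: c = (1/7). The projection is proj_W(v) = U c.
Check: (v - proj_W(v)) · u_1 = 0  (should be 0).
Result: proj_W(v) = (-2/7, 0, 3/7, -1/7).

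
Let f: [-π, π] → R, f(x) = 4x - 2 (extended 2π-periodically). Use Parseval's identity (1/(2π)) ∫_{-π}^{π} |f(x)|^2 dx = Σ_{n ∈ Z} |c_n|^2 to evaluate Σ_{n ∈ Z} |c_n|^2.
Σ |c_n|^2 = 16π^2/3 + 4

Expand and integrate term by term over [-π, π]:
  ∫ (4x)^2 dx = 16·(2π^3/3); ∫ 2·4·(-2)·x dx = 0 (odd integrand); ∫ (-2)^2 dx = 4·2π.
So (1/(2π)) ∫_{-π}^{π} (4x - 2)^2 dx = 16π^2/3 + 4 = 16π^2/3 + 4.
Parseval ⇒ Σ |c_n|^2 = 16π^2/3 + 4.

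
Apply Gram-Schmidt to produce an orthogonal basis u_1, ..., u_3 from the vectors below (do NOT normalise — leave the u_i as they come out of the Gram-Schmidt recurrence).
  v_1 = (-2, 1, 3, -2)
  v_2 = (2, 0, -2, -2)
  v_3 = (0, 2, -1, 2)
Orthogonal basis:
  u_1 = (-2, 1, 3, -2)
  u_2 = (4/3, 1/3, -1, -8/3)
  u_3 = (-1/15, 12/5, -8/15, 7/15)

Apply the Gram-Schmidt recurrence
  u_1 = v_1
  u_i = v_i − Σ_{j<i} ((v_i · u_j) / (u_j · u_j)) · u_j.

Step by step this gives:
  u_1 = (-2, 1, 3, -2)
  u_2 = (4/3, 1/3, -1, -8/3)
  u_3 = (-1/15, 12/5, -8/15, 7/15)

Orthogonality check:
  u_2 · u_1 = 0 (should be 0)
  u_3 · u_1 = 0 (should be 0)
  u_3 · u_2 = 0 (should be 0)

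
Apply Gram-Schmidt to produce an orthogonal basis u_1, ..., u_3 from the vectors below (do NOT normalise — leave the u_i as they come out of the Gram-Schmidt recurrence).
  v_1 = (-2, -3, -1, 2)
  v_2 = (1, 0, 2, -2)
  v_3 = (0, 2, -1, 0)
Orthogonal basis:
  u_1 = (-2, -3, -1, 2)
  u_2 = (1/9, -4/3, 14/9, -10/9)
  u_3 = (-23/49, 13/98, -1/14, -15/49)

Apply the Gram-Schmidt recurrence
  u_1 = v_1
  u_i = v_i − Σ_{j<i} ((v_i · u_j) / (u_j · u_j)) · u_j.

Step by step this gives:
  u_1 = (-2, -3, -1, 2)
  u_2 = (1/9, -4/3, 14/9, -10/9)
  u_3 = (-23/49, 13/98, -1/14, -15/49)

Orthogonality check:
  u_2 · u_1 = 0 (should be 0)
  u_3 · u_1 = 0 (should be 0)
  u_3 · u_2 = 0 (should be 0)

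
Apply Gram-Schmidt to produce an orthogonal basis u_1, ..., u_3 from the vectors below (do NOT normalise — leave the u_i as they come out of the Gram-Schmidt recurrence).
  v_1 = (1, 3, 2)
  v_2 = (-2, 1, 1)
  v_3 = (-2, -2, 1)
Orthogonal basis:
  u_1 = (1, 3, 2)
  u_2 = (-31/14, 5/14, 4/7)
  u_3 = (1/5, -1, 7/5)

Apply the Gram-Schmidt recurrence
  u_1 = v_1
  u_i = v_i − Σ_{j<i} ((v_i · u_j) / (u_j · u_j)) · u_j.

Step by step this gives:
  u_1 = (1, 3, 2)
  u_2 = (-31/14, 5/14, 4/7)
  u_3 = (1/5, -1, 7/5)

Orthogonality check:
  u_2 · u_1 = 0 (should be 0)
  u_3 · u_1 = 0 (should be 0)
  u_3 · u_2 = 0 (should be 0)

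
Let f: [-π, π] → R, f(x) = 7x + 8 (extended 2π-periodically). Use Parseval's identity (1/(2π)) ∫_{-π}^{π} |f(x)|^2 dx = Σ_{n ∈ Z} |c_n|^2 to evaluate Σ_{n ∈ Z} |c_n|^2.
Σ |c_n|^2 = 49π^2/3 + 64

Expand and integrate term by term over [-π, π]:
  ∫ (7x)^2 dx = 49·(2π^3/3); ∫ 2·7·(8)·x dx = 0 (odd integrand); ∫ 8^2 dx = 64·2π.
So (1/(2π)) ∫_{-π}^{π} (7x + 8)^2 dx = 49π^2/3 + 64 = 49π^2/3 + 64.
Parseval ⇒ Σ |c_n|^2 = 49π^2/3 + 64.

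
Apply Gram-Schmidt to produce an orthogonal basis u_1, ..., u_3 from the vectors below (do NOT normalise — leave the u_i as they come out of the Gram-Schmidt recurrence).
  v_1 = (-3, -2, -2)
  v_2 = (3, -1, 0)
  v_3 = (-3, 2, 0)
Orthogonal basis:
  u_1 = (-3, -2, -2)
  u_2 = (30/17, -31/17, -14/17)
  u_3 = (12/121, 36/121, -54/121)

Apply the Gram-Schmidt recurrence
  u_1 = v_1
  u_i = v_i − Σ_{j<i} ((v_i · u_j) / (u_j · u_j)) · u_j.

Step by step this gives:
  u_1 = (-3, -2, -2)
  u_2 = (30/17, -31/17, -14/17)
  u_3 = (12/121, 36/121, -54/121)

Orthogonality check:
  u_2 · u_1 = 0 (should be 0)
  u_3 · u_1 = 0 (should be 0)
  u_3 · u_2 = 0 (should be 0)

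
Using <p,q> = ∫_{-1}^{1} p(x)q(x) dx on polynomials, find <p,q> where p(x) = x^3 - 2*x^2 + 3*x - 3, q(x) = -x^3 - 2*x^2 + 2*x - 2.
<p,q> = 2476/105

Expand the product: p(x)·q(x) = -x^6 + 3*x^4 - 9*x^3 + 16*x^2 - 12*x + 6.
∫_{-1}^{1} of each monomial x^k gives [2/(k+1) if k even, 0 if k odd]. Integrating term-by-term (or equivalently evaluating the antiderivative F(x) = -x^7/7 + 3*x^5/5 - 9*x^4/4 + 16*x^3/3 - 6*x^2 + 6*x at the endpoints):
  F(1) − F(−1) = 1487/420 − (-8417/420) = 2476/105.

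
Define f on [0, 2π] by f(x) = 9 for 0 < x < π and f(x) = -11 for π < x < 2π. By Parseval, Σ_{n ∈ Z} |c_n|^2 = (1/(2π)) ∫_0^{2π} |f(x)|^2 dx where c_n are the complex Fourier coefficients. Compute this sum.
Σ |c_n|^2 = 101

Parseval equates the L^2 energy of f (normalised by 1/(2π)) with the ℓ^2 sum of its Fourier coefficients: (1/(2π)) ∫_0^{2π} |f|^2 = Σ |c_n|^2.
Compute the left side: (1/(2π)) [∫_0^π 9^2 dx + ∫_π^{2π} (-11)^2 dx] = (1/(2π)) · (81π + 121π) = (81 + 121)/2 = 101.
So Σ_{n ∈ Z} |c_n|^2 = 101.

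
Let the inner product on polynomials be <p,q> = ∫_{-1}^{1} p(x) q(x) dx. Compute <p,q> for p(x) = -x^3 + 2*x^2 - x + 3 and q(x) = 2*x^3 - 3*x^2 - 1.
<p,q> = -1796/105

Expand the product: p(x)·q(x) = -2*x^6 + 7*x^5 - 8*x^4 + 10*x^3 - 11*x^2 + x - 3.
∫_{-1}^{1} of each monomial x^k gives [2/(k+1) if k even, 0 if k odd]. Integrating term-by-term (or equivalently evaluating the antiderivative F(x) = -2*x^7/7 + 7*x^6/6 - 8*x^5/5 + 5*x^4/2 - 11*x^3/3 + x^2/2 - 3*x at the endpoints):
  F(1) − F(−1) = -307/70 − (2671/210) = -1796/105.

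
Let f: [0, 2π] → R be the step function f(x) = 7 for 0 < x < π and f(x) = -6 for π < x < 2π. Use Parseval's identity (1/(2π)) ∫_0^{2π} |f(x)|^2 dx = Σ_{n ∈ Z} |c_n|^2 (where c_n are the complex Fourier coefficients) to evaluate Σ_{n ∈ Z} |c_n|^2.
Σ |c_n|^2 = 85/2

Parseval equates the L^2 energy of f (normalised by 1/(2π)) with the ℓ^2 sum of its Fourier coefficients: (1/(2π)) ∫_0^{2π} |f|^2 = Σ |c_n|^2.
Compute the left side: (1/(2π)) [∫_0^π 7^2 dx + ∫_π^{2π} (-6)^2 dx] = (1/(2π)) · (49π + 36π) = (49 + 36)/2 = 85/2.
So Σ_{n ∈ Z} |c_n|^2 = 85/2.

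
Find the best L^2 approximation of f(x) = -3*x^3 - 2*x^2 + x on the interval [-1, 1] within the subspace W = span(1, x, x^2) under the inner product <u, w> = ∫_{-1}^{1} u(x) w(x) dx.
g(x) = -2*x^2 - 4*x/5

The best approximation g ∈ W is the orthogonal projection of f onto W. Writing g = a_0 + a_1 x + a_2 x^2, the coefficients solve the normal equations G · a = b where
  G_{ij} = <φ_i, φ_j> and b_i = <f, φ_i>, with φ_0 = 1, φ_1 = x, φ_2 = x^2.
G =
  [2, 0, 2/3]
  [0, 2/3, 0]
  [2/3, 0, 2/5],
b = (-4/3, -8/15, -4/5).
Solving gives a_0 = 0, a_1 = -4/5, a_2 = -2, so
  g(x) = -2*x^2 - 4*x/5.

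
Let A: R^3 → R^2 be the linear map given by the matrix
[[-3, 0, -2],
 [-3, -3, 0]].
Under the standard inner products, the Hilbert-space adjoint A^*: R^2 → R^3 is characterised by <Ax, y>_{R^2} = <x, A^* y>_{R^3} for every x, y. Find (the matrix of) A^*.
A^* = A^T =
[[-3, -3],
 [0, -3],
 [-2, 0]]

For real matrices with standard dot products, the defining identity <Ax, y> = <x, A^* y> gives (Ax)^T y = x^T (A^*) y, i.e. x^T A^T y = x^T (A^*) y. Since this holds for all x, y, we must have A^* = A^T. Therefore
A^* =
[[-3, -3],
 [0, -3],
 [-2, 0]].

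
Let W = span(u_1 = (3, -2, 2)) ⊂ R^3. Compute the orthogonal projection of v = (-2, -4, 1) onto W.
proj_W(v) = (12/17, -8/17, 8/17)

Set up U = [u_1 | ... | u_1] ∈ R^(3×1). The projector onto W = col(U) is P = U (U^T U)^(-1) U^T.
Compute U^T U =
  [17],
and U^T v = (4).
Solve U^T U · c = U^T v for the coefficients: c = (4/17). The projection is proj_W(v) = U c.
Check: (v - proj_W(v)) · u_1 = 0  (should be 0).
Result: proj_W(v) = (12/17, -8/17, 8/17).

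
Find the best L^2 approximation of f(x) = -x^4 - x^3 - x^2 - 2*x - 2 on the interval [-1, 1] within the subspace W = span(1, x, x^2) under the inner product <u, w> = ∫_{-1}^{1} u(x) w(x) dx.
g(x) = -13*x^2/7 - 13*x/5 - 67/35

The best approximation g ∈ W is the orthogonal projection of f onto W. Writing g = a_0 + a_1 x + a_2 x^2, the coefficients solve the normal equations G · a = b where
  G_{ij} = <φ_i, φ_j> and b_i = <f, φ_i>, with φ_0 = 1, φ_1 = x, φ_2 = x^2.
G =
  [2, 0, 2/3]
  [0, 2/3, 0]
  [2/3, 0, 2/5],
b = (-76/15, -26/15, -212/105).
Solving gives a_0 = -67/35, a_1 = -13/5, a_2 = -13/7, so
  g(x) = -13*x^2/7 - 13*x/5 - 67/35.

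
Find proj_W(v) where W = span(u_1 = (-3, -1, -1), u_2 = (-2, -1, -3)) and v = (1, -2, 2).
proj_W(v) = (1/3, 1/3, 5/3)

Set up U = [u_1 | ... | u_2] ∈ R^(3×2). The projector onto W = col(U) is P = U (U^T U)^(-1) U^T.
Compute U^T U =
  [11, 10]
  [10, 14],
and U^T v = (-3, -6).
Solve U^T U · c = U^T v for the coefficients: c = (1/3, -2/3). The projection is proj_W(v) = U c.
Check: (v - proj_W(v)) · u_1 = 0  (should be 0).
Check: (v - proj_W(v)) · u_2 = 0  (should be 0).
Result: proj_W(v) = (1/3, 1/3, 5/3).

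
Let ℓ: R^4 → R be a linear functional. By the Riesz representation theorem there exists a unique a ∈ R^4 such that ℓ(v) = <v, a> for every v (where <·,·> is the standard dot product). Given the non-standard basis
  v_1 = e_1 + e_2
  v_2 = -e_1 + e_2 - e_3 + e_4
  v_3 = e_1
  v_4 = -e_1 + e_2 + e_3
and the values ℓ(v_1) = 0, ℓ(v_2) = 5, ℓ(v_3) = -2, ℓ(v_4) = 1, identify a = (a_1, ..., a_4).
a = (-2, 2, -3, -2)

Write a = (a_1, ..., a_4) in the standard basis. For each basis vector v_i, ℓ(v_i) = <v_i, a> is a linear equation in the a_j's. Collect the n equations into a matrix system V a = ℓ, where row i of V is v_i (expressed in the standard basis). Since V is invertible (lower-triangular with 1s on the diagonal, up to permutation), solve by back-substitution:
  V =
[[1, 1, 0, 0],
 [-1, 1, -1, 1],
 [1, 0, 0, 0],
 [-1, 1, 1, 0]]
  V a = (0, 5, -2, 1)
Solving gives a = (-2, 2, -3, -2).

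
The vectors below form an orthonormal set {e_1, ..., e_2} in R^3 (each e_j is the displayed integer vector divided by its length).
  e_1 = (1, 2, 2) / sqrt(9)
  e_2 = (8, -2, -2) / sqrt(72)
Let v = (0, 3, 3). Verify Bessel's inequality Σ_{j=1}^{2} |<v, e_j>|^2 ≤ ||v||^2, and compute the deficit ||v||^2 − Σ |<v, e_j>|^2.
Σ |<v, e_j>|^2 = 18; ||v||^2 = 18; deficit = 0

Write each e_j = u_j / sqrt(<u_j, u_j>) where u_j is the displayed integer vector. Then <v, e_j> = <v, u_j> / sqrt(<u_j, u_j>), so |<v, e_j>|^2 = <v, u_j>^2 / <u_j, u_j>.
Coefficients: <v, e_1> = 12/sqrt(9), <v, e_2> = -12/sqrt(72).
Square and sum: Σ |<v, e_j>|^2 = 18.
Compute ||v||^2 = v·v = 18.
Deficit = 18 − 18 = 0 ≥ 0, confirming Bessel's inequality. (The deficit equals ||v − Σ <v,e_j> e_j||^2, the squared distance from v to span{e_j}.)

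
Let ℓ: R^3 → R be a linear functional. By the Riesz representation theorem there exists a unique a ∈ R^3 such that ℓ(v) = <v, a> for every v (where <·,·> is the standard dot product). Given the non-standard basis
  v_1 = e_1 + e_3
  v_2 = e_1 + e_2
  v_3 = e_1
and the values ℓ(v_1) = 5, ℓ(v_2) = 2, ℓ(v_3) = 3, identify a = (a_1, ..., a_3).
a = (3, -1, 2)

Write a = (a_1, ..., a_3) in the standard basis. For each basis vector v_i, ℓ(v_i) = <v_i, a> is a linear equation in the a_j's. Collect the n equations into a matrix system V a = ℓ, where row i of V is v_i (expressed in the standard basis). Since V is invertible (lower-triangular with 1s on the diagonal, up to permutation), solve by back-substitution:
  V =
[[1, 0, 1],
 [1, 1, 0],
 [1, 0, 0]]
  V a = (5, 2, 3)
Solving gives a = (3, -1, 2).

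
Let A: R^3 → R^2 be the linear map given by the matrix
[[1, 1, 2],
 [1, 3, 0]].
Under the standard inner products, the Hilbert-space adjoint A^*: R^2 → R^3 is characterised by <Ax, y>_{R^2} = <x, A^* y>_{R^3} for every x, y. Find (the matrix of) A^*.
A^* = A^T =
[[1, 1],
 [1, 3],
 [2, 0]]

For real matrices with standard dot products, the defining identity <Ax, y> = <x, A^* y> gives (Ax)^T y = x^T (A^*) y, i.e. x^T A^T y = x^T (A^*) y. Since this holds for all x, y, we must have A^* = A^T. Therefore
A^* =
[[1, 1],
 [1, 3],
 [2, 0]].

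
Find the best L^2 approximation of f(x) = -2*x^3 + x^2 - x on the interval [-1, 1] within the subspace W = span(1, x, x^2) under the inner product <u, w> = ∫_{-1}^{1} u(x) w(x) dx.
g(x) = x^2 - 11*x/5

The best approximation g ∈ W is the orthogonal projection of f onto W. Writing g = a_0 + a_1 x + a_2 x^2, the coefficients solve the normal equations G · a = b where
  G_{ij} = <φ_i, φ_j> and b_i = <f, φ_i>, with φ_0 = 1, φ_1 = x, φ_2 = x^2.
G =
  [2, 0, 2/3]
  [0, 2/3, 0]
  [2/3, 0, 2/5],
b = (2/3, -22/15, 2/5).
Solving gives a_0 = 0, a_1 = -11/5, a_2 = 1, so
  g(x) = x^2 - 11*x/5.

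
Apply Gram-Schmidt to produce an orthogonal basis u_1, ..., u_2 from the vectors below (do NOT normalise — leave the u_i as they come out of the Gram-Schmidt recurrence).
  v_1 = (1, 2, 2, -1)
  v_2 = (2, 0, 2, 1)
Orthogonal basis:
  u_1 = (1, 2, 2, -1)
  u_2 = (3/2, -1, 1, 3/2)

Apply the Gram-Schmidt recurrence
  u_1 = v_1
  u_i = v_i − Σ_{j<i} ((v_i · u_j) / (u_j · u_j)) · u_j.

Step by step this gives:
  u_1 = (1, 2, 2, -1)
  u_2 = (3/2, -1, 1, 3/2)

Orthogonality check:
  u_2 · u_1 = 0 (should be 0)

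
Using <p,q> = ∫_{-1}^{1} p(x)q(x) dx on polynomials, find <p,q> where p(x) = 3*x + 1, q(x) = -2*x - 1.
<p,q> = -6

Expand the product: p(x)·q(x) = -6*x^2 - 5*x - 1.
∫_{-1}^{1} of each monomial x^k gives [2/(k+1) if k even, 0 if k odd]. Integrating term-by-term (or equivalently evaluating the antiderivative F(x) = -2*x^3 - 5*x^2/2 - x at the endpoints):
  F(1) − F(−1) = -11/2 − (1/2) = -6.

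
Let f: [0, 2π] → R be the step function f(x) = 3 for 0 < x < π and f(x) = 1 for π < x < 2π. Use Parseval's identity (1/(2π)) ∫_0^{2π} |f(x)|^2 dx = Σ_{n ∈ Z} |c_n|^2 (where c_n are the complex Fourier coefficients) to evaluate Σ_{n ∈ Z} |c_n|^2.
Σ |c_n|^2 = 5

Parseval equates the L^2 energy of f (normalised by 1/(2π)) with the ℓ^2 sum of its Fourier coefficients: (1/(2π)) ∫_0^{2π} |f|^2 = Σ |c_n|^2.
Compute the left side: (1/(2π)) [∫_0^π 3^2 dx + ∫_π^{2π} 1^2 dx] = (1/(2π)) · (9π + 1π) = (9 + 1)/2 = 5.
So Σ_{n ∈ Z} |c_n|^2 = 5.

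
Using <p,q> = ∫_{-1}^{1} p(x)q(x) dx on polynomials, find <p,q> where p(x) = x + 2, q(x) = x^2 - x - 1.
<p,q> = -10/3

Expand the product: p(x)·q(x) = x^3 + x^2 - 3*x - 2.
∫_{-1}^{1} of each monomial x^k gives [2/(k+1) if k even, 0 if k odd]. Integrating term-by-term (or equivalently evaluating the antiderivative F(x) = x^4/4 + x^3/3 - 3*x^2/2 - 2*x at the endpoints):
  F(1) − F(−1) = -35/12 − (5/12) = -10/3.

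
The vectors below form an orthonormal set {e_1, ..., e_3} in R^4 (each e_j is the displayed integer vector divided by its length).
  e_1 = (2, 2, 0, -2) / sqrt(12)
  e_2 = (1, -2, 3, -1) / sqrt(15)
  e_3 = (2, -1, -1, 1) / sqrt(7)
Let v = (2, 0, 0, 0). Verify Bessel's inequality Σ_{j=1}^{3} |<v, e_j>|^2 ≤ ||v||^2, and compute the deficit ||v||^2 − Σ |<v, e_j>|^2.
Σ |<v, e_j>|^2 = 136/35; ||v||^2 = 4; deficit = 4/35

Write each e_j = u_j / sqrt(<u_j, u_j>) where u_j is the displayed integer vector. Then <v, e_j> = <v, u_j> / sqrt(<u_j, u_j>), so |<v, e_j>|^2 = <v, u_j>^2 / <u_j, u_j>.
Coefficients: <v, e_1> = 4/sqrt(12), <v, e_2> = 2/sqrt(15), <v, e_3> = 4/sqrt(7).
Square and sum: Σ |<v, e_j>|^2 = 136/35.
Compute ||v||^2 = v·v = 4.
Deficit = 4 − 136/35 = 4/35 ≥ 0, confirming Bessel's inequality. (The deficit equals ||v − Σ <v,e_j> e_j||^2, the squared distance from v to span{e_j}.)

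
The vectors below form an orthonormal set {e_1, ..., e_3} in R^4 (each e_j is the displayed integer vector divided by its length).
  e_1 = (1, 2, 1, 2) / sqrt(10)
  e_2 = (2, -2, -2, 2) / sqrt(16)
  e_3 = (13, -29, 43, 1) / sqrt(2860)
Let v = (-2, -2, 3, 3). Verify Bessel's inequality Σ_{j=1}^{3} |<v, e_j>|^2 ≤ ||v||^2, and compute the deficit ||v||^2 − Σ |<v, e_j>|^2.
Σ |<v, e_j>|^2 = 2947/286; ||v||^2 = 26; deficit = 4489/286

Write each e_j = u_j / sqrt(<u_j, u_j>) where u_j is the displayed integer vector. Then <v, e_j> = <v, u_j> / sqrt(<u_j, u_j>), so |<v, e_j>|^2 = <v, u_j>^2 / <u_j, u_j>.
Coefficients: <v, e_1> = 3/sqrt(10), <v, e_2> = 0/sqrt(16), <v, e_3> = 164/sqrt(2860).
Square and sum: Σ |<v, e_j>|^2 = 2947/286.
Compute ||v||^2 = v·v = 26.
Deficit = 26 − 2947/286 = 4489/286 ≥ 0, confirming Bessel's inequality. (The deficit equals ||v − Σ <v,e_j> e_j||^2, the squared distance from v to span{e_j}.)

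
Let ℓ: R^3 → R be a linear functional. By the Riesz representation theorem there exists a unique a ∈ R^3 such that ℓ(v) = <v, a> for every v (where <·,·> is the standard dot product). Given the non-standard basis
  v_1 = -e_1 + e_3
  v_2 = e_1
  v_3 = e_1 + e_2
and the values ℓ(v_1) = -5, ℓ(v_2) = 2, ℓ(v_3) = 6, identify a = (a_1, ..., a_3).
a = (2, 4, -3)

Write a = (a_1, ..., a_3) in the standard basis. For each basis vector v_i, ℓ(v_i) = <v_i, a> is a linear equation in the a_j's. Collect the n equations into a matrix system V a = ℓ, where row i of V is v_i (expressed in the standard basis). Since V is invertible (lower-triangular with 1s on the diagonal, up to permutation), solve by back-substitution:
  V =
[[-1, 0, 1],
 [1, 0, 0],
 [1, 1, 0]]
  V a = (-5, 2, 6)
Solving gives a = (2, 4, -3).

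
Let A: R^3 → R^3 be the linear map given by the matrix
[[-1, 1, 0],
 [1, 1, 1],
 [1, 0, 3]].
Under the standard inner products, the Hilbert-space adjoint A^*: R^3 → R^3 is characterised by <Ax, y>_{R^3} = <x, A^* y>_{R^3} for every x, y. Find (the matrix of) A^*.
A^* = A^T =
[[-1, 1, 1],
 [1, 1, 0],
 [0, 1, 3]]

For real matrices with standard dot products, the defining identity <Ax, y> = <x, A^* y> gives (Ax)^T y = x^T (A^*) y, i.e. x^T A^T y = x^T (A^*) y. Since this holds for all x, y, we must have A^* = A^T. Therefore
A^* =
[[-1, 1, 1],
 [1, 1, 0],
 [0, 1, 3]].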